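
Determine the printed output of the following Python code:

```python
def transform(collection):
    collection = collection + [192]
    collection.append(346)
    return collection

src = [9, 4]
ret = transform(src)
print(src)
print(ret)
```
[9, 4]
[9, 4, 192, 346]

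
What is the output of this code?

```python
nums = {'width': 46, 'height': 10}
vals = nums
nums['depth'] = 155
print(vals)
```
{'width': 46, 'height': 10, 'depth': 155}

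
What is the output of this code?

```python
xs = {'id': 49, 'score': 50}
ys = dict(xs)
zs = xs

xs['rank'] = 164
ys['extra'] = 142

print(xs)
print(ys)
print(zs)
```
{'id': 49, 'score': 50, 'rank': 164}
{'id': 49, 'score': 50, 'extra': 142}
{'id': 49, 'score': 50, 'rank': 164}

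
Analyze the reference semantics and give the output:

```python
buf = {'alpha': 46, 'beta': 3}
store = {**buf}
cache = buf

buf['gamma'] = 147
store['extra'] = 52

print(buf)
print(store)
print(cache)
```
{'alpha': 46, 'beta': 3, 'gamma': 147}
{'alpha': 46, 'beta': 3, 'extra': 52}
{'alpha': 46, 'beta': 3, 'gamma': 147}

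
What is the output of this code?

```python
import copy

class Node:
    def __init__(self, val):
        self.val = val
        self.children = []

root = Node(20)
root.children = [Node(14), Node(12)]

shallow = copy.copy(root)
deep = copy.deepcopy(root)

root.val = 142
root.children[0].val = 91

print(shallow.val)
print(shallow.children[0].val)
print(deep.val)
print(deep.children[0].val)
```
20
91
20
14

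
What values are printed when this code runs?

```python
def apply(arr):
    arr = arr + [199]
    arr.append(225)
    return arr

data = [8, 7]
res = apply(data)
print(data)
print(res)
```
[8, 7]
[8, 7, 199, 225]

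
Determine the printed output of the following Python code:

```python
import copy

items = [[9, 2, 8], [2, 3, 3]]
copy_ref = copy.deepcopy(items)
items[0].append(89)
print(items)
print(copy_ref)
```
[[9, 2, 8, 89], [2, 3, 3]]
[[9, 2, 8], [2, 3, 3]]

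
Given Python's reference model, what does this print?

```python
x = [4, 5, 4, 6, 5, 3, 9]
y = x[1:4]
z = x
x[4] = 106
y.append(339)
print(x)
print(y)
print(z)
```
[4, 5, 4, 6, 106, 3, 9]
[5, 4, 6, 339]
[4, 5, 4, 6, 106, 3, 9]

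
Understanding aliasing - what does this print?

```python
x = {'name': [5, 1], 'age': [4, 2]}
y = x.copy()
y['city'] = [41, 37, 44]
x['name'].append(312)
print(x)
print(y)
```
{'name': [5, 1, 312], 'age': [4, 2]}
{'name': [5, 1, 312], 'age': [4, 2], 'city': [41, 37, 44]}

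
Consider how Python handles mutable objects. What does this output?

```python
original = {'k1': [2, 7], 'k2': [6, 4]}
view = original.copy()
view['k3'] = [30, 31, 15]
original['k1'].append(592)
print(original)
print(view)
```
{'k1': [2, 7, 592], 'k2': [6, 4]}
{'k1': [2, 7, 592], 'k2': [6, 4], 'k3': [30, 31, 15]}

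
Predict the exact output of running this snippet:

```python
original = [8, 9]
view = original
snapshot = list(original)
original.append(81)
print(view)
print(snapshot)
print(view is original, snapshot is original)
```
[8, 9, 81]
[8, 9]
True False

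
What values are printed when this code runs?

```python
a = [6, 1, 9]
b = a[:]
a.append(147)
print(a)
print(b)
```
[6, 1, 9, 147]
[6, 1, 9]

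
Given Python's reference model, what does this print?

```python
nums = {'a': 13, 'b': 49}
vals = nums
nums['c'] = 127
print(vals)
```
{'a': 13, 'b': 49, 'c': 127}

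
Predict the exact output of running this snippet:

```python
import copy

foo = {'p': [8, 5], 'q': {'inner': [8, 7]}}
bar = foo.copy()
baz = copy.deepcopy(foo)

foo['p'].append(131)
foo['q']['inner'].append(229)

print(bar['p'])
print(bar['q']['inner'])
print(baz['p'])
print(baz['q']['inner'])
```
[8, 5, 131]
[8, 7, 229]
[8, 5]
[8, 7]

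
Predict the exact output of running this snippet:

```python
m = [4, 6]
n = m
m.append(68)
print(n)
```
[4, 6, 68]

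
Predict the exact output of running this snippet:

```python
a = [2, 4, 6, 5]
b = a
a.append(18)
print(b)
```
[2, 4, 6, 5, 18]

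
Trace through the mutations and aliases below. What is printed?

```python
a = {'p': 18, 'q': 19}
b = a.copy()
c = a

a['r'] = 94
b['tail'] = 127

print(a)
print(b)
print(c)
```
{'p': 18, 'q': 19, 'r': 94}
{'p': 18, 'q': 19, 'tail': 127}
{'p': 18, 'q': 19, 'r': 94}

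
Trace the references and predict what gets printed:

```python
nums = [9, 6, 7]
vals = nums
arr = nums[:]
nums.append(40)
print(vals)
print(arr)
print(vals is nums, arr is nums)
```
[9, 6, 7, 40]
[9, 6, 7]
True False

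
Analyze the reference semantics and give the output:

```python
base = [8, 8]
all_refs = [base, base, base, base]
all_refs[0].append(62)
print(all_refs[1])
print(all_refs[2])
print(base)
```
[8, 8, 62]
[8, 8, 62]
[8, 8, 62]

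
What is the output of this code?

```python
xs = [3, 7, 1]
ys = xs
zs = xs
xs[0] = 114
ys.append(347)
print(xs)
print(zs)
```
[114, 7, 1, 347]
[114, 7, 1, 347]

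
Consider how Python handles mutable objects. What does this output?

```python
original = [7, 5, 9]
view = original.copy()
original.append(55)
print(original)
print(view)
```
[7, 5, 9, 55]
[7, 5, 9]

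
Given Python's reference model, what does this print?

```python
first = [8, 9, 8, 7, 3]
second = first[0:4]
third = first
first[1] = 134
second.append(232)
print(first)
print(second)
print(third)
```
[8, 134, 8, 7, 3]
[8, 9, 8, 7, 232]
[8, 134, 8, 7, 3]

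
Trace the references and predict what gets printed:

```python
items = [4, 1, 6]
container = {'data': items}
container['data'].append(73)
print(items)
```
[4, 1, 6, 73]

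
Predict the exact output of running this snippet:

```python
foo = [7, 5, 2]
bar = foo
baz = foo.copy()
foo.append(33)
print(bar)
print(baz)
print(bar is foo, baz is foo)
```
[7, 5, 2, 33]
[7, 5, 2]
True False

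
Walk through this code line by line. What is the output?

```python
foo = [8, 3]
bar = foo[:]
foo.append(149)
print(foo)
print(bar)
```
[8, 3, 149]
[8, 3]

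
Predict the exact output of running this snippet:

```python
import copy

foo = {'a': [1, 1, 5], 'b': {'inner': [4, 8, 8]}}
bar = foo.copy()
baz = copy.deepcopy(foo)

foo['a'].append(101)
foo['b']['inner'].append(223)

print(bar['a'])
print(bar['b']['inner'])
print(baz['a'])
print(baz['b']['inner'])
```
[1, 1, 5, 101]
[4, 8, 8, 223]
[1, 1, 5]
[4, 8, 8]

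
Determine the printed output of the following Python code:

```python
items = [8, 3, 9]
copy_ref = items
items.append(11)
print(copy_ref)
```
[8, 3, 9, 11]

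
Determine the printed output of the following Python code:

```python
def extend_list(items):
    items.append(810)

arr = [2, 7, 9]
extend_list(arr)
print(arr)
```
[2, 7, 9, 810]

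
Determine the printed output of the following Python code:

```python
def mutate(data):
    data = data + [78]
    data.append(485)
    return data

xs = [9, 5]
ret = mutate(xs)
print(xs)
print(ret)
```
[9, 5]
[9, 5, 78, 485]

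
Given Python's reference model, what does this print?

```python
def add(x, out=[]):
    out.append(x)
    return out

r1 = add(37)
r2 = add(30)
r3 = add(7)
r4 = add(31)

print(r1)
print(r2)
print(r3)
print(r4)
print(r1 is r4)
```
[37, 30, 7, 31]
[37, 30, 7, 31]
[37, 30, 7, 31]
[37, 30, 7, 31]
True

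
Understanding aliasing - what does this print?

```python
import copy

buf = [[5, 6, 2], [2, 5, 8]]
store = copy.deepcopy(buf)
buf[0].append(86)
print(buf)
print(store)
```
[[5, 6, 2, 86], [2, 5, 8]]
[[5, 6, 2], [2, 5, 8]]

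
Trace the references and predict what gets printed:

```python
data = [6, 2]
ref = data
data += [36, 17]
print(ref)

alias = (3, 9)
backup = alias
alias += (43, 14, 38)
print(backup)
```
[6, 2, 36, 17]
(3, 9)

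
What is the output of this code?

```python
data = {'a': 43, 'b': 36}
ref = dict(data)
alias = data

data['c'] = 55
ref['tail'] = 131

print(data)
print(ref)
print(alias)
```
{'a': 43, 'b': 36, 'c': 55}
{'a': 43, 'b': 36, 'tail': 131}
{'a': 43, 'b': 36, 'c': 55}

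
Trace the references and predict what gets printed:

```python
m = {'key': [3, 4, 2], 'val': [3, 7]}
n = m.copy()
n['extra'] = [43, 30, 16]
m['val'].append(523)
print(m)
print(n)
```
{'key': [3, 4, 2], 'val': [3, 7, 523]}
{'key': [3, 4, 2], 'val': [3, 7, 523], 'extra': [43, 30, 16]}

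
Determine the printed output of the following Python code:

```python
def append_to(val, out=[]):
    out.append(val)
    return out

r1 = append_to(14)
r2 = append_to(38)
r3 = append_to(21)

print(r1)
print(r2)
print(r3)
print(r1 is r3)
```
[14, 38, 21]
[14, 38, 21]
[14, 38, 21]
True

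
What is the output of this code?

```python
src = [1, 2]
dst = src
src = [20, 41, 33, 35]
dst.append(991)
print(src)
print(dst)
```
[20, 41, 33, 35]
[1, 2, 991]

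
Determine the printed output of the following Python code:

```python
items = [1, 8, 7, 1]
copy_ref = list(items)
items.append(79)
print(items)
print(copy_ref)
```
[1, 8, 7, 1, 79]
[1, 8, 7, 1]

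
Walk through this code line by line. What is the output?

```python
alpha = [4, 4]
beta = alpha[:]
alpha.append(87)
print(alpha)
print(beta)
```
[4, 4, 87]
[4, 4]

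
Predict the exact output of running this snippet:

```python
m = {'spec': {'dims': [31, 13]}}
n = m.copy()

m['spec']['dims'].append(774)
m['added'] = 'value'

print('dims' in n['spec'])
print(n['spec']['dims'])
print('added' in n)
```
True
[31, 13, 774]
False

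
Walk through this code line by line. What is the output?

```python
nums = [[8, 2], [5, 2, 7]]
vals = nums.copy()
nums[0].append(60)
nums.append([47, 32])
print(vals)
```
[[8, 2, 60], [5, 2, 7]]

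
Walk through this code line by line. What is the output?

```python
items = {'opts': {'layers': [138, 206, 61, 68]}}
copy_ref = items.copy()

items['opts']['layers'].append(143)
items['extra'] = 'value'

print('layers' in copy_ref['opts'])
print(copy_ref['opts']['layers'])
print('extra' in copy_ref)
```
True
[138, 206, 61, 68, 143]
False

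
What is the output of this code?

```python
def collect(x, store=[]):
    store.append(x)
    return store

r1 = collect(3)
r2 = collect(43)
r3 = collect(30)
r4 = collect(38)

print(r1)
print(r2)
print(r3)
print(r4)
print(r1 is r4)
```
[3, 43, 30, 38]
[3, 43, 30, 38]
[3, 43, 30, 38]
[3, 43, 30, 38]
True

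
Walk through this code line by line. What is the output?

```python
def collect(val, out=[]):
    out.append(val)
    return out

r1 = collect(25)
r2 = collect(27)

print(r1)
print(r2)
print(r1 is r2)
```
[25, 27]
[25, 27]
True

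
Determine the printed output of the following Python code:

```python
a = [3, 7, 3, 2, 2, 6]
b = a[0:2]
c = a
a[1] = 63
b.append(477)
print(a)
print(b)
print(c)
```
[3, 63, 3, 2, 2, 6]
[3, 7, 477]
[3, 63, 3, 2, 2, 6]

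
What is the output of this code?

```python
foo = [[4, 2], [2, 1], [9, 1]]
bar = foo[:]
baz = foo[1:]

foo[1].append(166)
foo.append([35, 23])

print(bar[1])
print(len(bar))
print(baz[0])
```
[2, 1, 166]
3
[2, 1, 166]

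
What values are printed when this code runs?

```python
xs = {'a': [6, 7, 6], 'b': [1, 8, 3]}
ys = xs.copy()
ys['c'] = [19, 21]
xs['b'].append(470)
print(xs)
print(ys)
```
{'a': [6, 7, 6], 'b': [1, 8, 3, 470]}
{'a': [6, 7, 6], 'b': [1, 8, 3, 470], 'c': [19, 21]}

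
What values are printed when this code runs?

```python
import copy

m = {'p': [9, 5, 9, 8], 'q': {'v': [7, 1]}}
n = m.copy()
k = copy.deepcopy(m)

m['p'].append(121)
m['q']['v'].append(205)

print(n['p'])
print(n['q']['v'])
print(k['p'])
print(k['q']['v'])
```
[9, 5, 9, 8, 121]
[7, 1, 205]
[9, 5, 9, 8]
[7, 1]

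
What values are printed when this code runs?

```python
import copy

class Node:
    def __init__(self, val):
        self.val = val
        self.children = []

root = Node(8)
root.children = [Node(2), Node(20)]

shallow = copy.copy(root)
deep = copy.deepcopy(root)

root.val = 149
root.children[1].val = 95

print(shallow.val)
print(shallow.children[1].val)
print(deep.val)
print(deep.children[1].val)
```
8
95
8
20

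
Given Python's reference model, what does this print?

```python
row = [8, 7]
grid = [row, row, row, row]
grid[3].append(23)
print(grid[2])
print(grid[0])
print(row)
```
[8, 7, 23]
[8, 7, 23]
[8, 7, 23]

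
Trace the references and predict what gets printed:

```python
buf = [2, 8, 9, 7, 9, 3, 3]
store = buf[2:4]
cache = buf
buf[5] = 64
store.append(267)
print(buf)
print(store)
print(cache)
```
[2, 8, 9, 7, 9, 64, 3]
[9, 7, 267]
[2, 8, 9, 7, 9, 64, 3]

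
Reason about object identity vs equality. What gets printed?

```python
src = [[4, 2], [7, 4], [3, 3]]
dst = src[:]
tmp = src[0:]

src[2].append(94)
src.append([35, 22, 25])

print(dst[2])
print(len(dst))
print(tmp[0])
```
[3, 3, 94]
3
[4, 2]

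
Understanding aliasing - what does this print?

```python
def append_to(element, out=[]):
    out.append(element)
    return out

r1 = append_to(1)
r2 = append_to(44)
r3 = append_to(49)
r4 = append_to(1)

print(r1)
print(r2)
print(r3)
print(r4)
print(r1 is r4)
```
[1, 44, 49, 1]
[1, 44, 49, 1]
[1, 44, 49, 1]
[1, 44, 49, 1]
True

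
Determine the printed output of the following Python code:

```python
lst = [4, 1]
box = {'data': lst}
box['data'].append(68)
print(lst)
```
[4, 1, 68]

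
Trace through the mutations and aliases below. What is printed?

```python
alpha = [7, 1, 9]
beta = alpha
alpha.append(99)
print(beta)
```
[7, 1, 9, 99]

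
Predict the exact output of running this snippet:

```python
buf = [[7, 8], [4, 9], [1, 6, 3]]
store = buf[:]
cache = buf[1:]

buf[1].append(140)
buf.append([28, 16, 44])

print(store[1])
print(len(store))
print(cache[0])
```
[4, 9, 140]
3
[4, 9, 140]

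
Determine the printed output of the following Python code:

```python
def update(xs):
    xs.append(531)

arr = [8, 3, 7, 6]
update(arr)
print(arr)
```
[8, 3, 7, 6, 531]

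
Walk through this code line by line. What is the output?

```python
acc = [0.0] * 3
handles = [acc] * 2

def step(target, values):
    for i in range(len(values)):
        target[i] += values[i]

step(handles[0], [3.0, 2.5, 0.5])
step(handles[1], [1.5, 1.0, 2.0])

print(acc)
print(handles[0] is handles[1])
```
[4.5, 3.5, 2.5]
True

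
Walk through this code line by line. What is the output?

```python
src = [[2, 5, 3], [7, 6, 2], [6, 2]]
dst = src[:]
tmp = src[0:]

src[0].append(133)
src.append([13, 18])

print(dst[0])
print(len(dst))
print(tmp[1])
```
[2, 5, 3, 133]
3
[7, 6, 2]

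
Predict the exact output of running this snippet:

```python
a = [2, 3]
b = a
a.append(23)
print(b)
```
[2, 3, 23]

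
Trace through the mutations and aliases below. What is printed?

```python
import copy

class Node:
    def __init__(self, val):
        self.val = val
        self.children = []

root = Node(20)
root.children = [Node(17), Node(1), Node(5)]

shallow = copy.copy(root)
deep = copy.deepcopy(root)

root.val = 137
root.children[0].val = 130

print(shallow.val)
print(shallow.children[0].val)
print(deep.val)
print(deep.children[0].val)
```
20
130
20
17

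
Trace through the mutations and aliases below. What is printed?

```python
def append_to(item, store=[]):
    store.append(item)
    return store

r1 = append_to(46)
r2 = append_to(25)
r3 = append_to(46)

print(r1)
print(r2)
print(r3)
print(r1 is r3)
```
[46, 25, 46]
[46, 25, 46]
[46, 25, 46]
True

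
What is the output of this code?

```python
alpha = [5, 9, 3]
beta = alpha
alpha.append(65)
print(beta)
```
[5, 9, 3, 65]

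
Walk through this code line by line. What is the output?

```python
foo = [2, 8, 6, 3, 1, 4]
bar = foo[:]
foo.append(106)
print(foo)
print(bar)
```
[2, 8, 6, 3, 1, 4, 106]
[2, 8, 6, 3, 1, 4]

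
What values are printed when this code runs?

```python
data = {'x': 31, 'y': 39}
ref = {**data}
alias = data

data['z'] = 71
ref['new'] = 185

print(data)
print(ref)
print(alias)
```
{'x': 31, 'y': 39, 'z': 71}
{'x': 31, 'y': 39, 'new': 185}
{'x': 31, 'y': 39, 'z': 71}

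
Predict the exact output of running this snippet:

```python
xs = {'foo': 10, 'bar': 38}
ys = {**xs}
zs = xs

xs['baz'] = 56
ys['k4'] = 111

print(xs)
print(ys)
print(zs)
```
{'foo': 10, 'bar': 38, 'baz': 56}
{'foo': 10, 'bar': 38, 'k4': 111}
{'foo': 10, 'bar': 38, 'baz': 56}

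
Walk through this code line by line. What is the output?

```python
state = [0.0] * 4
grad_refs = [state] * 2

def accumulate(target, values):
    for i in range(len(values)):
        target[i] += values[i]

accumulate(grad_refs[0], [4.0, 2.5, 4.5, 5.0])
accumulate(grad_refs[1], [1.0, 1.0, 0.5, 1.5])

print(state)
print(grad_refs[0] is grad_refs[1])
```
[5.0, 3.5, 5.0, 6.5]
True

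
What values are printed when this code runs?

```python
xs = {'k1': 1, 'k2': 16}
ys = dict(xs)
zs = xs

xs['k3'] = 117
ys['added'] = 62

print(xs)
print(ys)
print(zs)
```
{'k1': 1, 'k2': 16, 'k3': 117}
{'k1': 1, 'k2': 16, 'added': 62}
{'k1': 1, 'k2': 16, 'k3': 117}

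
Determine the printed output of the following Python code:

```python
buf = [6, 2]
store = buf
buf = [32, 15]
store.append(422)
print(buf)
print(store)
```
[32, 15]
[6, 2, 422]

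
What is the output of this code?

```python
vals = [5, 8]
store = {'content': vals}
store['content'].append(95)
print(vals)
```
[5, 8, 95]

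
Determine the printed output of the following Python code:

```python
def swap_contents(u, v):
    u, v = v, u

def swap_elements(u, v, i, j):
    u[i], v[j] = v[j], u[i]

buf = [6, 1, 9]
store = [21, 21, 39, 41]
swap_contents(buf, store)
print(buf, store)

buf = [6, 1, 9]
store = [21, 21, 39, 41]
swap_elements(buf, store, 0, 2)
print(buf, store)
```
[6, 1, 9] [21, 21, 39, 41]
[39, 1, 9] [21, 21, 6, 41]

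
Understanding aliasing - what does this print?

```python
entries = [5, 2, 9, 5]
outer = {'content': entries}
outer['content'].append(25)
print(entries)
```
[5, 2, 9, 5, 25]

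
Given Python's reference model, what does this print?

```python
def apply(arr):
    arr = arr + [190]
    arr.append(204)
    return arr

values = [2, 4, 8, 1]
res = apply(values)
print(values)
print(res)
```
[2, 4, 8, 1]
[2, 4, 8, 1, 190, 204]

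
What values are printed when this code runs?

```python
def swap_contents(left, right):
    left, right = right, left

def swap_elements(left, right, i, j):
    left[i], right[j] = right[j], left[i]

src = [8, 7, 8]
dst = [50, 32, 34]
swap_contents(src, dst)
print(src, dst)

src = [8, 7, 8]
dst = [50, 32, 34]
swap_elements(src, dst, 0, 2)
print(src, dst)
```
[8, 7, 8] [50, 32, 34]
[34, 7, 8] [50, 32, 8]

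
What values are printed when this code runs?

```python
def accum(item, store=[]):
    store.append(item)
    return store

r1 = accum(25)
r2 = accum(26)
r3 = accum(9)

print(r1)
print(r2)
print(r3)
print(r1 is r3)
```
[25, 26, 9]
[25, 26, 9]
[25, 26, 9]
True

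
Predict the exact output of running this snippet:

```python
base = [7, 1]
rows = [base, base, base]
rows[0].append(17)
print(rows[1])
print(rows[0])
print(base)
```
[7, 1, 17]
[7, 1, 17]
[7, 1, 17]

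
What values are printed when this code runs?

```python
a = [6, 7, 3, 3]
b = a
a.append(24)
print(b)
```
[6, 7, 3, 3, 24]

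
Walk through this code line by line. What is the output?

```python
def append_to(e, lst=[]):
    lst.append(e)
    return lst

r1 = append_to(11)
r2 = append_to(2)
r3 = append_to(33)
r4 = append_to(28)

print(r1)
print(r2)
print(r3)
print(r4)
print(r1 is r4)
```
[11, 2, 33, 28]
[11, 2, 33, 28]
[11, 2, 33, 28]
[11, 2, 33, 28]
True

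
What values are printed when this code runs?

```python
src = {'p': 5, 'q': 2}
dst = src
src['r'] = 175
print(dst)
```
{'p': 5, 'q': 2, 'r': 175}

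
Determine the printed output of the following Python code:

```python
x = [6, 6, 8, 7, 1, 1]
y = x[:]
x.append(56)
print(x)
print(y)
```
[6, 6, 8, 7, 1, 1, 56]
[6, 6, 8, 7, 1, 1]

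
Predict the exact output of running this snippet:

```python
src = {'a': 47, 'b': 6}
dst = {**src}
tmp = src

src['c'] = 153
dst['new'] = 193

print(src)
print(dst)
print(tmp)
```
{'a': 47, 'b': 6, 'c': 153}
{'a': 47, 'b': 6, 'new': 193}
{'a': 47, 'b': 6, 'c': 153}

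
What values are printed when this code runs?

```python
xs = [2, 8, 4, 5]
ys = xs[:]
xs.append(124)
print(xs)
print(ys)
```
[2, 8, 4, 5, 124]
[2, 8, 4, 5]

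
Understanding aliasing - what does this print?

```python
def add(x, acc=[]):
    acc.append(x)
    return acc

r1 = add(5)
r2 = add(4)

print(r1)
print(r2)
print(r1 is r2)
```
[5, 4]
[5, 4]
True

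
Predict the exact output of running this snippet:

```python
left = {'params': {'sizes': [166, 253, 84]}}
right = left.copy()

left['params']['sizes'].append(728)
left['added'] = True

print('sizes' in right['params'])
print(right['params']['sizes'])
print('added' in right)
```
True
[166, 253, 84, 728]
False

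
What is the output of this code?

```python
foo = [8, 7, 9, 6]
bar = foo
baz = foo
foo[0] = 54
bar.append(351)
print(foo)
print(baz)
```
[54, 7, 9, 6, 351]
[54, 7, 9, 6, 351]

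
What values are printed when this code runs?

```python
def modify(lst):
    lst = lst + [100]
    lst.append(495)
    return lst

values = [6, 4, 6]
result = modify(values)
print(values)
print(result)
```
[6, 4, 6]
[6, 4, 6, 100, 495]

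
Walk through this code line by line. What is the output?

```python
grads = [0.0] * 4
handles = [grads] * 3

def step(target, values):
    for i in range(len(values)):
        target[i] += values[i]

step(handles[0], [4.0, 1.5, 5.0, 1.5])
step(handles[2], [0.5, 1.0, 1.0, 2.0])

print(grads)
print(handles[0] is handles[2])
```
[4.5, 2.5, 6.0, 3.5]
True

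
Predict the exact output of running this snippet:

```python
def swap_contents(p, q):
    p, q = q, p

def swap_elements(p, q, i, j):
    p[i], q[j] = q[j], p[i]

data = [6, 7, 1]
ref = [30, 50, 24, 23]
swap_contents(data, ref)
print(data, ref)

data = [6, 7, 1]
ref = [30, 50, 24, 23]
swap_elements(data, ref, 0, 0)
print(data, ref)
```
[6, 7, 1] [30, 50, 24, 23]
[30, 7, 1] [6, 50, 24, 23]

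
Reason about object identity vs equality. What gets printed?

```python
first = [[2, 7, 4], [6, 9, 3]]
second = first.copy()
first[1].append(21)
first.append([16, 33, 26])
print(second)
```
[[2, 7, 4], [6, 9, 3, 21]]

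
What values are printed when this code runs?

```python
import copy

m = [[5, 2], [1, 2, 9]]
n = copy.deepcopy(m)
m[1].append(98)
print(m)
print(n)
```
[[5, 2], [1, 2, 9, 98]]
[[5, 2], [1, 2, 9]]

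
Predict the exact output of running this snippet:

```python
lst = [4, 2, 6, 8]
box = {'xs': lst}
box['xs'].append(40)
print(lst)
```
[4, 2, 6, 8, 40]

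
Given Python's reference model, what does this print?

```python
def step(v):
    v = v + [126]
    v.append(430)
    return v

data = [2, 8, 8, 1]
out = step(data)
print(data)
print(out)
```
[2, 8, 8, 1]
[2, 8, 8, 1, 126, 430]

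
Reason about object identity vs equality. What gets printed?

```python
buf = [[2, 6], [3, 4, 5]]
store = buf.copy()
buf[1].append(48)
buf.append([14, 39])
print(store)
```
[[2, 6], [3, 4, 5, 48]]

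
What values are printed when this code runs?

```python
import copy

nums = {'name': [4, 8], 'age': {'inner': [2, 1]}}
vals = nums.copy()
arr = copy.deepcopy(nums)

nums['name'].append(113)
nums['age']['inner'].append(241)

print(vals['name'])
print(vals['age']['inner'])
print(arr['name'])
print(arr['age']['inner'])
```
[4, 8, 113]
[2, 1, 241]
[4, 8]
[2, 1]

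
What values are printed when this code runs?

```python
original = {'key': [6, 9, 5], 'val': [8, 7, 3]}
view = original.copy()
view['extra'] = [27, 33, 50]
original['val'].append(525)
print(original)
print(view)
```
{'key': [6, 9, 5], 'val': [8, 7, 3, 525]}
{'key': [6, 9, 5], 'val': [8, 7, 3, 525], 'extra': [27, 33, 50]}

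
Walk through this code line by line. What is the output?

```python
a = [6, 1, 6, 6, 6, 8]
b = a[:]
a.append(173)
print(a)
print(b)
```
[6, 1, 6, 6, 6, 8, 173]
[6, 1, 6, 6, 6, 8]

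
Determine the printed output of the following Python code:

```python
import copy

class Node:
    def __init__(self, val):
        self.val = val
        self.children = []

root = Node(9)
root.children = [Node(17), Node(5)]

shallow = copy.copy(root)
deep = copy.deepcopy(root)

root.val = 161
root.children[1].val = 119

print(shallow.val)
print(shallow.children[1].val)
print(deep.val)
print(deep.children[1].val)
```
9
119
9
5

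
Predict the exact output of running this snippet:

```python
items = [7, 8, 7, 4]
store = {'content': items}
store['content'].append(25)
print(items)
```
[7, 8, 7, 4, 25]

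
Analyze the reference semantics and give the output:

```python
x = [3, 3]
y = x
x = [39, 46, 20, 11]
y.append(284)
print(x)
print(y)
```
[39, 46, 20, 11]
[3, 3, 284]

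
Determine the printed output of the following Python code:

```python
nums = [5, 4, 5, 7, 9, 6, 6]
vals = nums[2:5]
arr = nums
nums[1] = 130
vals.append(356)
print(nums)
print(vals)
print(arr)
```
[5, 130, 5, 7, 9, 6, 6]
[5, 7, 9, 356]
[5, 130, 5, 7, 9, 6, 6]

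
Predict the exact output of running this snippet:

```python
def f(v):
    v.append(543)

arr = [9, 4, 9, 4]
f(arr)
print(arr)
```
[9, 4, 9, 4, 543]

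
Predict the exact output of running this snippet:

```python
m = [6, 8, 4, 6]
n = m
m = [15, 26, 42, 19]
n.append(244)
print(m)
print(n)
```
[15, 26, 42, 19]
[6, 8, 4, 6, 244]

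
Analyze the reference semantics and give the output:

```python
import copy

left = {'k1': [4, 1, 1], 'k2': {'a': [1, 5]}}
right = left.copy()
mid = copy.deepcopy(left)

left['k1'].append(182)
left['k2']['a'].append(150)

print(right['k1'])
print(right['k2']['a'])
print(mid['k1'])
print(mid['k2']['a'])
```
[4, 1, 1, 182]
[1, 5, 150]
[4, 1, 1]
[1, 5]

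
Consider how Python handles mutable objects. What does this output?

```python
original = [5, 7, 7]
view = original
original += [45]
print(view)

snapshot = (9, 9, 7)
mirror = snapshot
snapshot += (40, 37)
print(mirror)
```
[5, 7, 7, 45]
(9, 9, 7)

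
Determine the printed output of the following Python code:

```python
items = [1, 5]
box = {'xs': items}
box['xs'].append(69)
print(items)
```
[1, 5, 69]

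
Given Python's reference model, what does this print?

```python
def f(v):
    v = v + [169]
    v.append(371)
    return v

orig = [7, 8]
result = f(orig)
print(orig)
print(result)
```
[7, 8]
[7, 8, 169, 371]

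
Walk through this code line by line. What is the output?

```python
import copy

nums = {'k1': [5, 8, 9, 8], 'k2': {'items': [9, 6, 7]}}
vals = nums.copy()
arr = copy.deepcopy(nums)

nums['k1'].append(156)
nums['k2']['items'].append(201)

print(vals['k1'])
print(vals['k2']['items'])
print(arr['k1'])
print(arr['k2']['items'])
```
[5, 8, 9, 8, 156]
[9, 6, 7, 201]
[5, 8, 9, 8]
[9, 6, 7]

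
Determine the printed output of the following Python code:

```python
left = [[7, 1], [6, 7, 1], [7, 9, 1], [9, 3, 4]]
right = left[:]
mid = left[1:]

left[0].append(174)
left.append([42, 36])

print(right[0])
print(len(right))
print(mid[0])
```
[7, 1, 174]
4
[6, 7, 1]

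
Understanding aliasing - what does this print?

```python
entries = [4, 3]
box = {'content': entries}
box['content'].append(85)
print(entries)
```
[4, 3, 85]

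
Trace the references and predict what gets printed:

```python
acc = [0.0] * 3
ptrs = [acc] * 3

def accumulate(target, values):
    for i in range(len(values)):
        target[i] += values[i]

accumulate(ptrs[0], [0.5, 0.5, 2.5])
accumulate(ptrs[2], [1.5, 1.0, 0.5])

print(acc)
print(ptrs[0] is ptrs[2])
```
[2.0, 1.5, 3.0]
True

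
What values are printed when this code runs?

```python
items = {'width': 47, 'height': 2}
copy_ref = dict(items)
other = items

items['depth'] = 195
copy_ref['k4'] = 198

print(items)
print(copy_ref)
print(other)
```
{'width': 47, 'height': 2, 'depth': 195}
{'width': 47, 'height': 2, 'k4': 198}
{'width': 47, 'height': 2, 'depth': 195}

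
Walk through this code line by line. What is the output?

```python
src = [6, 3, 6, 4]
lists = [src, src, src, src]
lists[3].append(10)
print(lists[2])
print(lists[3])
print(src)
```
[6, 3, 6, 4, 10]
[6, 3, 6, 4, 10]
[6, 3, 6, 4, 10]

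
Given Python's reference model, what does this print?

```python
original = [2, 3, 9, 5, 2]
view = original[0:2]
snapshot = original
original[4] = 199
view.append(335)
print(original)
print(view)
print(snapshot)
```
[2, 3, 9, 5, 199]
[2, 3, 335]
[2, 3, 9, 5, 199]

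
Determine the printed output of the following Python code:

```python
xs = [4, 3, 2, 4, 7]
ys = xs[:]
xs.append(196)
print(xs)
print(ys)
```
[4, 3, 2, 4, 7, 196]
[4, 3, 2, 4, 7]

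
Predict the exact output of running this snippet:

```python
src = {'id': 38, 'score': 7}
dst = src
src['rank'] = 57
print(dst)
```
{'id': 38, 'score': 7, 'rank': 57}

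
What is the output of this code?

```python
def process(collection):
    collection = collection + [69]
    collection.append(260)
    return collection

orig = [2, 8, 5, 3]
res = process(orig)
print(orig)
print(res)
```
[2, 8, 5, 3]
[2, 8, 5, 3, 69, 260]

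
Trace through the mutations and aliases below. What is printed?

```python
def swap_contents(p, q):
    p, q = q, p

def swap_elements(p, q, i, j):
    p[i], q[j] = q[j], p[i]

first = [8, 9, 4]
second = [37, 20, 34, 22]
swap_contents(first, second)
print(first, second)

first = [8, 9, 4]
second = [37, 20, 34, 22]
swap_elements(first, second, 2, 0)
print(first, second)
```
[8, 9, 4] [37, 20, 34, 22]
[8, 9, 37] [4, 20, 34, 22]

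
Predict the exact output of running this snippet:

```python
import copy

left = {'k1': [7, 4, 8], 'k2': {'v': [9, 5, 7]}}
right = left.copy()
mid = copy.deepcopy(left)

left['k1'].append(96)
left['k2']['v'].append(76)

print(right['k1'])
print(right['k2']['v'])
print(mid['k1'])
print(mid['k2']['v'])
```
[7, 4, 8, 96]
[9, 5, 7, 76]
[7, 4, 8]
[9, 5, 7]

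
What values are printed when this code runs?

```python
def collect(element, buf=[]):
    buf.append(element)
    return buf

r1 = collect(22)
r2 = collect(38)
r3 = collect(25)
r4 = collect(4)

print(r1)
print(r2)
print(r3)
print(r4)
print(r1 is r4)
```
[22, 38, 25, 4]
[22, 38, 25, 4]
[22, 38, 25, 4]
[22, 38, 25, 4]
True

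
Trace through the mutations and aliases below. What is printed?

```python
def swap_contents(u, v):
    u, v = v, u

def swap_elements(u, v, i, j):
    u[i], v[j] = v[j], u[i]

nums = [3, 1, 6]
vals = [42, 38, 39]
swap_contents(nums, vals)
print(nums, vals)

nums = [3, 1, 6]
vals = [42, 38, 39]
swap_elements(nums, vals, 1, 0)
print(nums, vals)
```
[3, 1, 6] [42, 38, 39]
[3, 42, 6] [1, 38, 39]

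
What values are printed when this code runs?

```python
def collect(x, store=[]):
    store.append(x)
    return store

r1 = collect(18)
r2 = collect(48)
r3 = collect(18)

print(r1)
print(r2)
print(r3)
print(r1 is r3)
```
[18, 48, 18]
[18, 48, 18]
[18, 48, 18]
True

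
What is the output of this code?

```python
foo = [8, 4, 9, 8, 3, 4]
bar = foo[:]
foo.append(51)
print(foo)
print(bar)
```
[8, 4, 9, 8, 3, 4, 51]
[8, 4, 9, 8, 3, 4]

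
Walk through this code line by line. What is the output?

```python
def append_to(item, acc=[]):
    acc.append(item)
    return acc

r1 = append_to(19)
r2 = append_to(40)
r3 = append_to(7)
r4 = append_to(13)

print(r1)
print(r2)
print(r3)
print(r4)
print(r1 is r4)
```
[19, 40, 7, 13]
[19, 40, 7, 13]
[19, 40, 7, 13]
[19, 40, 7, 13]
True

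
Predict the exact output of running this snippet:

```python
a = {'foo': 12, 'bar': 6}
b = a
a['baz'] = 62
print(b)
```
{'foo': 12, 'bar': 6, 'baz': 62}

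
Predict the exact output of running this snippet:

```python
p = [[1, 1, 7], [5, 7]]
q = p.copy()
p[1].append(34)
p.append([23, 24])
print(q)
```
[[1, 1, 7], [5, 7, 34]]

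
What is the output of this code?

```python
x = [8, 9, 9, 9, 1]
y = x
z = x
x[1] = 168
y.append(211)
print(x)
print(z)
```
[8, 168, 9, 9, 1, 211]
[8, 168, 9, 9, 1, 211]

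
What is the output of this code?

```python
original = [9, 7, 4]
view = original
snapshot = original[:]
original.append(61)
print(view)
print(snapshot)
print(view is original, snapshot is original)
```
[9, 7, 4, 61]
[9, 7, 4]
True False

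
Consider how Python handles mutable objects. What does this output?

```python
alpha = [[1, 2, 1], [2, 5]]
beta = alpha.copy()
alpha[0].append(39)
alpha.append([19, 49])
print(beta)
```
[[1, 2, 1, 39], [2, 5]]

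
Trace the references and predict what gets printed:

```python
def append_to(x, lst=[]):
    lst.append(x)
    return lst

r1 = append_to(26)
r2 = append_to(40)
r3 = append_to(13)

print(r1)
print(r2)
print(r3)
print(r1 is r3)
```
[26, 40, 13]
[26, 40, 13]
[26, 40, 13]
True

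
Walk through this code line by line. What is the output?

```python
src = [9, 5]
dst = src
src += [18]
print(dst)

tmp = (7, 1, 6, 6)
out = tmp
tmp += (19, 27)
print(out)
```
[9, 5, 18]
(7, 1, 6, 6)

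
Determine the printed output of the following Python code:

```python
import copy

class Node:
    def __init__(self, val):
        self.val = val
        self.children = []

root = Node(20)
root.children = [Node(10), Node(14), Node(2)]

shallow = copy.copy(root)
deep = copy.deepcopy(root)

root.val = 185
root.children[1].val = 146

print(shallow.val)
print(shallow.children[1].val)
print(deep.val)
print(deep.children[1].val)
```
20
146
20
14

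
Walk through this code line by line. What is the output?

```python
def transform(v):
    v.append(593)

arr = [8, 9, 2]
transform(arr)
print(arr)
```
[8, 9, 2, 593]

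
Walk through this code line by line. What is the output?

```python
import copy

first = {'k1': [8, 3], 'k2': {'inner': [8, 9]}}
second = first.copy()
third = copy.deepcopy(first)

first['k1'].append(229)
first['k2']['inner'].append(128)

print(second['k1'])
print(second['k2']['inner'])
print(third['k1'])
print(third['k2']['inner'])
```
[8, 3, 229]
[8, 9, 128]
[8, 3]
[8, 9]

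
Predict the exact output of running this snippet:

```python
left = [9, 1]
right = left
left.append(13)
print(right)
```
[9, 1, 13]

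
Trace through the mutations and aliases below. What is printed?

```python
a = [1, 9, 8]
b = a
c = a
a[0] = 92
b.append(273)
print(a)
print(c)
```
[92, 9, 8, 273]
[92, 9, 8, 273]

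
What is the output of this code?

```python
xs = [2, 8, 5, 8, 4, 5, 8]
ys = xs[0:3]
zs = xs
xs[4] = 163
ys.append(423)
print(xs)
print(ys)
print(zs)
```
[2, 8, 5, 8, 163, 5, 8]
[2, 8, 5, 423]
[2, 8, 5, 8, 163, 5, 8]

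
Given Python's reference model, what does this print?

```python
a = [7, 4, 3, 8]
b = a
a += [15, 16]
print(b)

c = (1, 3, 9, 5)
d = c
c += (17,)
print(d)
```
[7, 4, 3, 8, 15, 16]
(1, 3, 9, 5)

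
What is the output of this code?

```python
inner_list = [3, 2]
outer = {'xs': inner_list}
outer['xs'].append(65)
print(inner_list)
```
[3, 2, 65]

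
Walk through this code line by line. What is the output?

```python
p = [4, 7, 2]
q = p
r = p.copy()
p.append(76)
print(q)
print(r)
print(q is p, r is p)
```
[4, 7, 2, 76]
[4, 7, 2]
True False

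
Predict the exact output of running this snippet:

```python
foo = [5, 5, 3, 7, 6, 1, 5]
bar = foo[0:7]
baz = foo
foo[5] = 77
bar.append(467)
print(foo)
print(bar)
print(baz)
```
[5, 5, 3, 7, 6, 77, 5]
[5, 5, 3, 7, 6, 1, 5, 467]
[5, 5, 3, 7, 6, 77, 5]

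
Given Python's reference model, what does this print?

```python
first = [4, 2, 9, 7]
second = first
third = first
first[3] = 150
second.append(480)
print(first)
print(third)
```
[4, 2, 9, 150, 480]
[4, 2, 9, 150, 480]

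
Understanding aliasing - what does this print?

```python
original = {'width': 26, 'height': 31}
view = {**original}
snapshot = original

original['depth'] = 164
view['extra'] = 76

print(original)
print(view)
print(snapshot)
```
{'width': 26, 'height': 31, 'depth': 164}
{'width': 26, 'height': 31, 'extra': 76}
{'width': 26, 'height': 31, 'depth': 164}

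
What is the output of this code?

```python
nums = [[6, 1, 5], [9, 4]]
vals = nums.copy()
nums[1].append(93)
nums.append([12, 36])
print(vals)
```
[[6, 1, 5], [9, 4, 93]]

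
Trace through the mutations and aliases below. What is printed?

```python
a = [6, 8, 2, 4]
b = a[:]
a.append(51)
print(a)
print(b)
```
[6, 8, 2, 4, 51]
[6, 8, 2, 4]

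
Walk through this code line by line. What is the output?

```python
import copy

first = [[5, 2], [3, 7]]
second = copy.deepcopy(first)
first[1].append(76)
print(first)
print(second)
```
[[5, 2], [3, 7, 76]]
[[5, 2], [3, 7]]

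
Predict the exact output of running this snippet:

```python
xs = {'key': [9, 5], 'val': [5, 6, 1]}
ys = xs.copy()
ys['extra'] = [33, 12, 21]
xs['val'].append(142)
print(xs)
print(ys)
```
{'key': [9, 5], 'val': [5, 6, 1, 142]}
{'key': [9, 5], 'val': [5, 6, 1, 142], 'extra': [33, 12, 21]}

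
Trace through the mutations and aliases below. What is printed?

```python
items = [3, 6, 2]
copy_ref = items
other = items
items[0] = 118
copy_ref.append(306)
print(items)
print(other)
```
[118, 6, 2, 306]
[118, 6, 2, 306]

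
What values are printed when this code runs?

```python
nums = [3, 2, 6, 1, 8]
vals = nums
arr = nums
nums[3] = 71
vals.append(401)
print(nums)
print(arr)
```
[3, 2, 6, 71, 8, 401]
[3, 2, 6, 71, 8, 401]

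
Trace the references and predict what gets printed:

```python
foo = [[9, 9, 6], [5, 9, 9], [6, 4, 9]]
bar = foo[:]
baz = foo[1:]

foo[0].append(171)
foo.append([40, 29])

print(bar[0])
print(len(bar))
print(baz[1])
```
[9, 9, 6, 171]
3
[6, 4, 9]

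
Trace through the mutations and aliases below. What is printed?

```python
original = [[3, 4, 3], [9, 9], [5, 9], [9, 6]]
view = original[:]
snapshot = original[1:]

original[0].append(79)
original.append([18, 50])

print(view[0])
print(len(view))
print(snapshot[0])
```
[3, 4, 3, 79]
4
[9, 9]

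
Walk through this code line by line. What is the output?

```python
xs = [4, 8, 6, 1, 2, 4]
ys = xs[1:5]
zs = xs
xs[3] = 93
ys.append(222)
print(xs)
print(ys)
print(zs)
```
[4, 8, 6, 93, 2, 4]
[8, 6, 1, 2, 222]
[4, 8, 6, 93, 2, 4]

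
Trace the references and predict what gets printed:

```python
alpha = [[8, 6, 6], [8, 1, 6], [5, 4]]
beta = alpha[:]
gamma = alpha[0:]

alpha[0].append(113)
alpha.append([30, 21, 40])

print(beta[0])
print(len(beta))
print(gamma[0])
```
[8, 6, 6, 113]
3
[8, 6, 6, 113]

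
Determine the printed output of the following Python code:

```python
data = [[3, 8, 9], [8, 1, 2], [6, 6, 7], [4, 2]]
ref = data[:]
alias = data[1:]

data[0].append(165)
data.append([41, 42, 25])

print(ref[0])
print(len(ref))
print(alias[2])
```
[3, 8, 9, 165]
4
[4, 2]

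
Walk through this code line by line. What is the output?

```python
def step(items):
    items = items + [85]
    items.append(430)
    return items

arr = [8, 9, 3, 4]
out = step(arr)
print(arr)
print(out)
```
[8, 9, 3, 4]
[8, 9, 3, 4, 85, 430]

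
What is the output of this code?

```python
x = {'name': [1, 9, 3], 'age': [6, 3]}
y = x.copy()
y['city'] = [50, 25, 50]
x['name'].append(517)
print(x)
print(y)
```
{'name': [1, 9, 3, 517], 'age': [6, 3]}
{'name': [1, 9, 3, 517], 'age': [6, 3], 'city': [50, 25, 50]}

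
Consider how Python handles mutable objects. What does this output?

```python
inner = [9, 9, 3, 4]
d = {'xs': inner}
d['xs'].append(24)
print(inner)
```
[9, 9, 3, 4, 24]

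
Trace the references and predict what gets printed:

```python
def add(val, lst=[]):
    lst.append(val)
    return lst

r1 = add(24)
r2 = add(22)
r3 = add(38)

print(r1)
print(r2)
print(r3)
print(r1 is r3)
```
[24, 22, 38]
[24, 22, 38]
[24, 22, 38]
True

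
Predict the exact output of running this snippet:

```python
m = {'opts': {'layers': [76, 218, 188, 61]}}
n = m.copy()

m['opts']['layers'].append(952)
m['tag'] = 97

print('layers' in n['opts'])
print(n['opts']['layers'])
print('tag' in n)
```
True
[76, 218, 188, 61, 952]
False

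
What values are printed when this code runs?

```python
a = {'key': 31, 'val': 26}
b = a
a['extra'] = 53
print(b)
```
{'key': 31, 'val': 26, 'extra': 53}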